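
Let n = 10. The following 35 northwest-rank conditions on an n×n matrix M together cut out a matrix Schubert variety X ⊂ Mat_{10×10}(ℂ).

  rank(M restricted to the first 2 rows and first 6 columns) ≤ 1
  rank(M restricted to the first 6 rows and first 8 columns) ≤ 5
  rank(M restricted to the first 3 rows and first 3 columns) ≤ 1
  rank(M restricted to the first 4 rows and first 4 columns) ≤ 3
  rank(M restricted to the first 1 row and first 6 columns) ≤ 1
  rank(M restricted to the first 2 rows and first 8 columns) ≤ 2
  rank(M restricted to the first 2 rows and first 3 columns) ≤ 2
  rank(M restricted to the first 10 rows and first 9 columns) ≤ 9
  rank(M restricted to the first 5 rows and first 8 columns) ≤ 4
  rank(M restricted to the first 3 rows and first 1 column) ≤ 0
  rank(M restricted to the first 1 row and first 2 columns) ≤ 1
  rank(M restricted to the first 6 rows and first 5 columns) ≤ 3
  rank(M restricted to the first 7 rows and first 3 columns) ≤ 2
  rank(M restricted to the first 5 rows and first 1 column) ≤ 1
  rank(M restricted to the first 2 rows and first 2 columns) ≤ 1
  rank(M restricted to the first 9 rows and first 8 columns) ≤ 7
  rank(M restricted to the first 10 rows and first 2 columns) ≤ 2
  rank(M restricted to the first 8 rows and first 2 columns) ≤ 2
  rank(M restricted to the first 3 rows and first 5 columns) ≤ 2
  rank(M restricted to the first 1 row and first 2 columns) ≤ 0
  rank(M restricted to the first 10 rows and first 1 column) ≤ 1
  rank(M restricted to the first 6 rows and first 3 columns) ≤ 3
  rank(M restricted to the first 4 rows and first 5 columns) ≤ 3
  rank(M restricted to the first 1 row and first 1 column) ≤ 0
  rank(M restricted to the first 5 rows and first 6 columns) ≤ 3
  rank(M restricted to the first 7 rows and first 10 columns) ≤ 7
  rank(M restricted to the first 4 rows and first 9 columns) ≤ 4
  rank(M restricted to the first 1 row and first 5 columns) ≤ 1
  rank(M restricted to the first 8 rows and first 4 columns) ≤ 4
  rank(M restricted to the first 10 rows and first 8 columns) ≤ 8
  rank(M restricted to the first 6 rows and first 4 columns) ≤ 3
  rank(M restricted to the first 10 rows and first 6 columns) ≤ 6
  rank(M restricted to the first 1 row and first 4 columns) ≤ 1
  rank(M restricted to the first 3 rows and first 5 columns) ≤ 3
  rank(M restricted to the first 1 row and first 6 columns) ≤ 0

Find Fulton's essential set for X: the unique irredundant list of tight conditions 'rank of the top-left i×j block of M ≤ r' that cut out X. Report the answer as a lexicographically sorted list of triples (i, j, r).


Computing R[i][j] = min implied NW-rank bound (n=10, 35 conditions):

  0  0  0  0  0  0  1  1  1  1
  0  1  1  1  1  1  2  2  2  2
  0  1  1  2  2  2  3  3  3  3
  1  2  2  3  3  3  4  4  4  4
  1  2  2  3  3  3  4  4  5  5
  1  2  2  3  3  4  5  5  6  6
  1  2  2  3  4  5  6  6  7  7
  1  2  3  4  5  6  7  7  8  8
  1  2  3  4  5  6  7  7  8  9
  1  2  3  4  5  6  7  8  9  10

giving w = (7, 2, 4, 1, 9, 6, 5, 3, 10, 8) via Δ²R.

D(w) has 17 cells with 8 SE-corners; essential set:

[(1, 6, 0), (3, 1, 0), (3, 3, 1), (5, 6, 3), (5, 8, 4), (6, 5, 3), (7, 3, 2), (9, 8, 7)]


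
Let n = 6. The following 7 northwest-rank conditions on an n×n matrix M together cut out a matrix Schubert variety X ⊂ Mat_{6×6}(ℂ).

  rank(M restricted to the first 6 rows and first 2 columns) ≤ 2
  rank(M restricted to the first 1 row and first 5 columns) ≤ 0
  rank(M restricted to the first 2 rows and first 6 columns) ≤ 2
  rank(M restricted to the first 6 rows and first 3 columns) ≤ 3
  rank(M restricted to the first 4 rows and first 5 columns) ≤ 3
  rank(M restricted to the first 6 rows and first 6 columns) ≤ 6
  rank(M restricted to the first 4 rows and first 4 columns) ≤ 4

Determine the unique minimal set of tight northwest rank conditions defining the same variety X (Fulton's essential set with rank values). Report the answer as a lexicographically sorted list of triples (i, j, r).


Recovering R(i,j) via the rank-extension bound from the 7 conditions:

  row 1: 0 0 0 0 0 1
  row 2: 1 1 1 1 1 2
  row 3: 1 2 2 2 2 3
  row 4: 1 2 3 3 3 4
  row 5: 1 2 3 4 4 5
  row 6: 1 2 3 4 5 6

reading off 1-entries of Δ²R: w = (6, 1, 2, 3, 4, 5).

D(w) has 5 cells with 1 SE-corner; essential set:

[(1, 5, 0)]


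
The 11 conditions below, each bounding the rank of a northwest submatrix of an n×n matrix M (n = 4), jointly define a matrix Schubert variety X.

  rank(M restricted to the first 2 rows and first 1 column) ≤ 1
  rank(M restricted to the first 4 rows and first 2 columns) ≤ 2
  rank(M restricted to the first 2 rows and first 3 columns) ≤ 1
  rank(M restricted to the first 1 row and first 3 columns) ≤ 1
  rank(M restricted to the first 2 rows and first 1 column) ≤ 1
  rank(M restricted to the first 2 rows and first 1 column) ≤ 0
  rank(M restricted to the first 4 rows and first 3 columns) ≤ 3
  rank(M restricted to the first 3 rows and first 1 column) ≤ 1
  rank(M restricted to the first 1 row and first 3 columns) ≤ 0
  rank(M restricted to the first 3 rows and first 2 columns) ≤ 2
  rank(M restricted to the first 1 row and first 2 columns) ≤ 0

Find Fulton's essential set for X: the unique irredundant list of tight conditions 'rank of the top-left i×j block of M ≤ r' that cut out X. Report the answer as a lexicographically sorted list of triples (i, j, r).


Reconstructing r_w from the 11 given conditions:

  i=1: 0 | 0 | 0 | 1
  i=2: 0 | 1 | 1 | 2
  i=3: 1 | 2 | 2 | 3
  i=4: 1 | 2 | 3 | 4

the unique w with this rank table is (4, 2, 1, 3).

ℓ(w)=4; the 2 essential cells (i,j,r):

[(1, 3, 0), (2, 1, 0)]


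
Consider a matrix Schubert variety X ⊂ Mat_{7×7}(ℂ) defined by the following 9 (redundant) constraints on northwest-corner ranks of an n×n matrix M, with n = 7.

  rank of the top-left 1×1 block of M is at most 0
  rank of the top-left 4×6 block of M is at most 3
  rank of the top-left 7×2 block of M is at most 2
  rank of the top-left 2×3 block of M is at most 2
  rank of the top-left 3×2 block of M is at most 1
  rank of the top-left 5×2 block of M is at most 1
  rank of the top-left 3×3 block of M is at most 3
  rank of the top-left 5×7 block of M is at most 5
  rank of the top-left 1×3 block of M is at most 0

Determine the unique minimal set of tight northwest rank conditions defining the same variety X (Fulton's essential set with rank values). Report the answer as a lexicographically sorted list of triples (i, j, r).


Rank table r_w(7×7) implied by the 9 constraints:

  i=1: 0 0 0 1 1 1 1
  i=2: 1 1 1 2 2 2 2
  i=3: 1 1 2 3 3 3 3
  i=4: 1 1 2 3 3 3 4
  i=5: 1 1 2 3 4 4 5
  i=6: 1 2 3 4 5 5 6
  i=7: 1 2 3 4 5 6 7

the unique w with this rank table is (4, 1, 3, 7, 5, 2, 6).

D(w) has 8 cells with 3 SE-corners; essential set:

[(1, 3, 0), (4, 6, 3), (5, 2, 1)]


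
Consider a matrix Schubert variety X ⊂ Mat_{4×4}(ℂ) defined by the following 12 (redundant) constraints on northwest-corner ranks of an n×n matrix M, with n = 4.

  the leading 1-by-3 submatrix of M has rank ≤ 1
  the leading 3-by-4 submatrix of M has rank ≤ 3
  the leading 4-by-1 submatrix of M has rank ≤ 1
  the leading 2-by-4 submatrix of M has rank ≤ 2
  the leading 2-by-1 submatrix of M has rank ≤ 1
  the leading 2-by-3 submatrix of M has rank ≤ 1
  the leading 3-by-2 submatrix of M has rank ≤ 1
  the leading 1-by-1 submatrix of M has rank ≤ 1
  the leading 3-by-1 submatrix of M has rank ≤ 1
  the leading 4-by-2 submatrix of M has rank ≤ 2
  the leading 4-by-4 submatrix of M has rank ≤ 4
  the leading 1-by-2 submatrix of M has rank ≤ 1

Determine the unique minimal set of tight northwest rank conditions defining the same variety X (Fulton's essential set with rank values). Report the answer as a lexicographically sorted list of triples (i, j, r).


Reconstructing r_w from the 12 given conditions:

  row 1: 1  1  1  1
  row 2: 1  1  1  2
  row 3: 1  1  2  3
  row 4: 1  2  3  4

second differences of R give the permutation w = (1, 4, 3, 2).

D(w) has 3 cells with 2 SE-corners; essential set:

[(2, 3, 1), (3, 2, 1)]


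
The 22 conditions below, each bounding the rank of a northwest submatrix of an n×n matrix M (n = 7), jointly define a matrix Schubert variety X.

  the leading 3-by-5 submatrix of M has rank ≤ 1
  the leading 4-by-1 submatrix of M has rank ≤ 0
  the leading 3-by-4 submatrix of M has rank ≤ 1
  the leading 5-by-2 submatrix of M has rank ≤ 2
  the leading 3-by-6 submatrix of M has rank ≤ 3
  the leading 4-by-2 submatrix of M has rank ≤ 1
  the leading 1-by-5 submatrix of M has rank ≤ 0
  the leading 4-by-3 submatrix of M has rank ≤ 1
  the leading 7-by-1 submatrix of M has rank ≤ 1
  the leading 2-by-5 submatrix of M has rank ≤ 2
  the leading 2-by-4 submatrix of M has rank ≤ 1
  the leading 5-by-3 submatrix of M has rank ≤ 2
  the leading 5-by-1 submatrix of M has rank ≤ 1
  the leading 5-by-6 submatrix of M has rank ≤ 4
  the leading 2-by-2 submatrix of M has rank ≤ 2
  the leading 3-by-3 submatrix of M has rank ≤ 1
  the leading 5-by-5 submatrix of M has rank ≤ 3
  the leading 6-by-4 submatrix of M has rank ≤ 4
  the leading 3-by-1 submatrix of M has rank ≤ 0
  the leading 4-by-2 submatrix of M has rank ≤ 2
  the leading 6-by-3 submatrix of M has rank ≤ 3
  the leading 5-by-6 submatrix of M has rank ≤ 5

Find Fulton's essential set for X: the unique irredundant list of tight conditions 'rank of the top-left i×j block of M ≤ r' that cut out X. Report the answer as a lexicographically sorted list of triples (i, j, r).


Computing R[i][j] = min implied NW-rank bound (n=7, 22 conditions):

  0 0 0 0 0 1 1
  0 1 1 1 1 2 2
  0 1 1 1 1 2 3
  0 1 1 2 2 3 4
  1 2 2 3 3 4 5
  1 2 3 4 4 5 6
  1 2 3 4 5 6 7

reading off 1-entries of Δ²R: w = (6, 2, 7, 4, 1, 3, 5).

Rothe diagram D(w) (12 cells), 4 SE-corners (essential conditions):

[(1, 5, 0), (3, 5, 1), (4, 1, 0), (4, 3, 1)]


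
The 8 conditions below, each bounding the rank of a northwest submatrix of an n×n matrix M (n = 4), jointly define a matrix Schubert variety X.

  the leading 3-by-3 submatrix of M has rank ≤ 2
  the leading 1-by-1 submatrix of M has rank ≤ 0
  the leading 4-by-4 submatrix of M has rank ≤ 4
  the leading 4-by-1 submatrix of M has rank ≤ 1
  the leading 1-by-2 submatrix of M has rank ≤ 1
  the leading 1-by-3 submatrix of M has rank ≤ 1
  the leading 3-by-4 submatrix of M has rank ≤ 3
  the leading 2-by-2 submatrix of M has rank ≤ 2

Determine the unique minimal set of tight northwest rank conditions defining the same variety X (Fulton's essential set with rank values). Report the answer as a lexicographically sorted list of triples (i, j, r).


Rank table r_w(4×4) implied by the 8 constraints:

  i=1: 0  1  1  1
  i=2: 1  2  2  2
  i=3: 1  2  2  3
  i=4: 1  2  3  4

so w = (2, 1, 4, 3).

|D(w)|=2, |Ess(w)|=2:

[(1, 1, 0), (3, 3, 2)]


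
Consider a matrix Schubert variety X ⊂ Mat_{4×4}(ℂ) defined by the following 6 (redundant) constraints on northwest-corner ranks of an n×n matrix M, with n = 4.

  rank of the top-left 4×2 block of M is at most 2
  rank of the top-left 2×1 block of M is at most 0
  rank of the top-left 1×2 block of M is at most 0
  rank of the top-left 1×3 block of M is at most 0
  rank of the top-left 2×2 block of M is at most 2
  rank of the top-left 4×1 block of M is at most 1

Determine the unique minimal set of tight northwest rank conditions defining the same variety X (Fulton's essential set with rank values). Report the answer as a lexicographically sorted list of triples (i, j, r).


The tightest implied rank at each (i,j), from the 6 conditions:

  R[1]: 0 0 0 1
  R[2]: 0 1 1 2
  R[3]: 1 2 2 3
  R[4]: 1 2 3 4

reading off 1-entries of Δ²R: w = (4, 2, 1, 3).

2 SE-corners of the 4-cell Rothe diagram give Ess(w):

[(1, 3, 0), (2, 1, 0)]


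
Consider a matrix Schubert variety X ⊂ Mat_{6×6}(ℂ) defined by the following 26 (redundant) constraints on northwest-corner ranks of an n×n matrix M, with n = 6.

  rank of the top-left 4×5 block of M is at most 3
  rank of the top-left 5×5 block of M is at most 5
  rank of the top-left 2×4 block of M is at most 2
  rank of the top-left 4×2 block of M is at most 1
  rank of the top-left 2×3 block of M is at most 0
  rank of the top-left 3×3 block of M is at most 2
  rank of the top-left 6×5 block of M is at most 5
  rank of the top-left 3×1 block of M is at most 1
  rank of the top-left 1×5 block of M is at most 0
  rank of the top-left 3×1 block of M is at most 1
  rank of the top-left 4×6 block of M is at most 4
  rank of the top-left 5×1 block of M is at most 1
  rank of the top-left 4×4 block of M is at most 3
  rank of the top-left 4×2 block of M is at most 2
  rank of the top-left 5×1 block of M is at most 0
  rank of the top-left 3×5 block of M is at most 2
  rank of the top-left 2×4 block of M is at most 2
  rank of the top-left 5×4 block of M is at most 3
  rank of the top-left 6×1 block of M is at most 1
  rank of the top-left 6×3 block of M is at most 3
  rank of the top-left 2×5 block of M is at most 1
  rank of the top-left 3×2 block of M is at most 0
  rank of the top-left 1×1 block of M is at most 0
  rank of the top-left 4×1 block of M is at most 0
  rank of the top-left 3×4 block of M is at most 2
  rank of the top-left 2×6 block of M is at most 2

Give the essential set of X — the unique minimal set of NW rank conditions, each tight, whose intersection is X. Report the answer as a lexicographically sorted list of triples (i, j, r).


The tightest implied rank at each (i,j), from the 26 conditions:

  i=1: 0, 0, 0, 0, 0, 1
  i=2: 0, 0, 0, 1, 1, 2
  i=3: 0, 0, 1, 2, 2, 3
  i=4: 0, 1, 2, 3, 3, 4
  i=5: 0, 1, 2, 3, 4, 5
  i=6: 1, 2, 3, 4, 5, 6

reading off 1-entries of Δ²R: w = (6, 4, 3, 2, 5, 1).

D(w) has 12 cells with 4 SE-corners; essential set:

[(1, 5, 0), (2, 3, 0), (3, 2, 0), (5, 1, 0)]


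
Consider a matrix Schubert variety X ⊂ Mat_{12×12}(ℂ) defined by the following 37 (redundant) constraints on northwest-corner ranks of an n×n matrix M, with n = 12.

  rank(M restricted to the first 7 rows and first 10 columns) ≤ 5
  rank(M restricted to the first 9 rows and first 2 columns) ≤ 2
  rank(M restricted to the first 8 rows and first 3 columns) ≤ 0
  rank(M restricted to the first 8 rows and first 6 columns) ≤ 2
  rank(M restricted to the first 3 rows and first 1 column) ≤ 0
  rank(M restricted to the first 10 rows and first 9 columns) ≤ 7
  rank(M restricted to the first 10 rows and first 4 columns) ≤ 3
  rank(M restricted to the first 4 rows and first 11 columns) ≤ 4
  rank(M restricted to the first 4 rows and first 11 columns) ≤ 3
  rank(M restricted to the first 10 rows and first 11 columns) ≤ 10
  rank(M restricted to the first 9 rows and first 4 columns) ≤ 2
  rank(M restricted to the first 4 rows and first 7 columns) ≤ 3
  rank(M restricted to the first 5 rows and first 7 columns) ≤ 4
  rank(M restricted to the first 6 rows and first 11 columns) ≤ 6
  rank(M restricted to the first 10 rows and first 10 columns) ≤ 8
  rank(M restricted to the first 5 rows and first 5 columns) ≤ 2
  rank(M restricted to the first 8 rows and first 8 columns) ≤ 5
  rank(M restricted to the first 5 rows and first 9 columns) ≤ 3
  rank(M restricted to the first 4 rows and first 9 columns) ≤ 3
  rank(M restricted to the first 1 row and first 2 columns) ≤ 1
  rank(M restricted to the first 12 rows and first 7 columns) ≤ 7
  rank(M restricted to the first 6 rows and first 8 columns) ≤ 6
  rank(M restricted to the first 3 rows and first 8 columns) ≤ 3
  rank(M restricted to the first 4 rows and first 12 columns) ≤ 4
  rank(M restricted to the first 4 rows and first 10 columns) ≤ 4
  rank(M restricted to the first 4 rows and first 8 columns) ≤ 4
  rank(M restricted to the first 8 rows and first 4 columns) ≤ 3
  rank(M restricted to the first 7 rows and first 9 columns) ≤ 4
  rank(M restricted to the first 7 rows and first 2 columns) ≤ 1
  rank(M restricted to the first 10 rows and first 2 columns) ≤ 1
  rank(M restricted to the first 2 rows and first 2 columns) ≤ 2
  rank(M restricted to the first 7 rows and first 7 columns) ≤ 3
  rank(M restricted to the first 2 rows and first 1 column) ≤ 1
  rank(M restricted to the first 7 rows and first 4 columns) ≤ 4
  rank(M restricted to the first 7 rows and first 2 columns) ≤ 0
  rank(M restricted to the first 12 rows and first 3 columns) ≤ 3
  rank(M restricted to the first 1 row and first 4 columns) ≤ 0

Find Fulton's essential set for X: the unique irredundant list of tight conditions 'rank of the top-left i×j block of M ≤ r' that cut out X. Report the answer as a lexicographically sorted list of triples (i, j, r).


Rank table r_w(12×12) implied by the 37 constraints:

  0 | 0 | 0 | 0 | 1 | 1 | 1 | 1 | 1 | 1 | 1 | 1
  0 | 0 | 0 | 1 | 2 | 2 | 2 | 2 | 2 | 2 | 2 | 2
  0 | 0 | 0 | 1 | 2 | 2 | 3 | 3 | 3 | 3 | 3 | 3
  0 | 0 | 0 | 1 | 2 | 2 | 3 | 3 | 3 | 3 | 3 | 4
  0 | 0 | 0 | 1 | 2 | 2 | 3 | 3 | 3 | 4 | 4 | 5
  0 | 0 | 0 | 1 | 2 | 2 | 3 | 4 | 4 | 5 | 5 | 6
  0 | 0 | 0 | 1 | 2 | 2 | 3 | 4 | 4 | 5 | 6 | 7
  0 | 0 | 0 | 1 | 2 | 2 | 3 | 4 | 5 | 6 | 7 | 8
  1 | 1 | 1 | 2 | 3 | 3 | 4 | 5 | 6 | 7 | 8 | 9
  1 | 1 | 2 | 3 | 4 | 4 | 5 | 6 | 7 | 8 | 9 | 10
  1 | 2 | 3 | 4 | 5 | 5 | 6 | 7 | 8 | 9 | 10 | 11
  1 | 2 | 3 | 4 | 5 | 6 | 7 | 8 | 9 | 10 | 11 | 12

the unique w with this rank table is (5, 4, 7, 12, 10, 8, 11, 9, 1, 3, 2, 6).

D(w) has 39 cells with 7 SE-corners; essential set:

[(1, 4, 0), (4, 11, 3), (5, 9, 3), (7, 9, 4), (8, 3, 0), (8, 6, 2), (10, 2, 1)]


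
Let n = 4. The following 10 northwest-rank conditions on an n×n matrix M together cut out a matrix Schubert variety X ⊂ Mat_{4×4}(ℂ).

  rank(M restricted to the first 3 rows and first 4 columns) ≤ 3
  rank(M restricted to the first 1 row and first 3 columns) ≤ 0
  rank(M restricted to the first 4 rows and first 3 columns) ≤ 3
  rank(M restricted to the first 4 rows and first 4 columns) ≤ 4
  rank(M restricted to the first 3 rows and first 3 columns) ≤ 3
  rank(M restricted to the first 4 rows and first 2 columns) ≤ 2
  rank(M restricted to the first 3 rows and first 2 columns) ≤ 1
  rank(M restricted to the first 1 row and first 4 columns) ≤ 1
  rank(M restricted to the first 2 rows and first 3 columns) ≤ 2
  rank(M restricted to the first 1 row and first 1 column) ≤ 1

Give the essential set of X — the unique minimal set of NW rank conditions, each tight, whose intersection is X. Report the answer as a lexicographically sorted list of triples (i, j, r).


Reconstructing r_w from the 10 given conditions:

  R[1]: 0 | 0 | 0 | 1
  R[2]: 1 | 1 | 1 | 2
  R[3]: 1 | 1 | 2 | 3
  R[4]: 1 | 2 | 3 | 4

second differences of R give the permutation w = (4, 1, 3, 2).

Fulton essential set (2 of the 4 Rothe cells):

[(1, 3, 0), (3, 2, 1)]


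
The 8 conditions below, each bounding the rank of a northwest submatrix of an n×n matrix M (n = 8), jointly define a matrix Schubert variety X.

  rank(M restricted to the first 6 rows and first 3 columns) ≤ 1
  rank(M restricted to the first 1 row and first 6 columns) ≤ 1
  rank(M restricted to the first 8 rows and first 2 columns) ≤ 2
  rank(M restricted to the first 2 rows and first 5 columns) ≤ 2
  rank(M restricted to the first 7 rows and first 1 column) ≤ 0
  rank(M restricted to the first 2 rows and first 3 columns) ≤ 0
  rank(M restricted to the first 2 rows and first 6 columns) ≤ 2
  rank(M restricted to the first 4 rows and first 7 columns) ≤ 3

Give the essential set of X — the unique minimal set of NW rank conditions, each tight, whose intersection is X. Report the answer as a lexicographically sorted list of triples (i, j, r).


Propagating the 8 rank bounds to every northwest block:

  0  0  0  1  1  1  1  1
  0  0  0  1  2  2  2  2
  0  1  1  2  3  3  3  3
  0  1  1  2  3  3  3  4
  0  1  1  2  3  4  4  5
  0  1  1  2  3  4  5  6
  0  1  2  3  4  5  6  7
  1  2  3  4  5  6  7  8

giving w = (4, 5, 2, 8, 6, 7, 3, 1) via Δ²R.

Rothe diagram D(w) (16 cells), 4 SE-corners (essential conditions):

[(2, 3, 0), (4, 7, 3), (6, 3, 1), (7, 1, 0)]


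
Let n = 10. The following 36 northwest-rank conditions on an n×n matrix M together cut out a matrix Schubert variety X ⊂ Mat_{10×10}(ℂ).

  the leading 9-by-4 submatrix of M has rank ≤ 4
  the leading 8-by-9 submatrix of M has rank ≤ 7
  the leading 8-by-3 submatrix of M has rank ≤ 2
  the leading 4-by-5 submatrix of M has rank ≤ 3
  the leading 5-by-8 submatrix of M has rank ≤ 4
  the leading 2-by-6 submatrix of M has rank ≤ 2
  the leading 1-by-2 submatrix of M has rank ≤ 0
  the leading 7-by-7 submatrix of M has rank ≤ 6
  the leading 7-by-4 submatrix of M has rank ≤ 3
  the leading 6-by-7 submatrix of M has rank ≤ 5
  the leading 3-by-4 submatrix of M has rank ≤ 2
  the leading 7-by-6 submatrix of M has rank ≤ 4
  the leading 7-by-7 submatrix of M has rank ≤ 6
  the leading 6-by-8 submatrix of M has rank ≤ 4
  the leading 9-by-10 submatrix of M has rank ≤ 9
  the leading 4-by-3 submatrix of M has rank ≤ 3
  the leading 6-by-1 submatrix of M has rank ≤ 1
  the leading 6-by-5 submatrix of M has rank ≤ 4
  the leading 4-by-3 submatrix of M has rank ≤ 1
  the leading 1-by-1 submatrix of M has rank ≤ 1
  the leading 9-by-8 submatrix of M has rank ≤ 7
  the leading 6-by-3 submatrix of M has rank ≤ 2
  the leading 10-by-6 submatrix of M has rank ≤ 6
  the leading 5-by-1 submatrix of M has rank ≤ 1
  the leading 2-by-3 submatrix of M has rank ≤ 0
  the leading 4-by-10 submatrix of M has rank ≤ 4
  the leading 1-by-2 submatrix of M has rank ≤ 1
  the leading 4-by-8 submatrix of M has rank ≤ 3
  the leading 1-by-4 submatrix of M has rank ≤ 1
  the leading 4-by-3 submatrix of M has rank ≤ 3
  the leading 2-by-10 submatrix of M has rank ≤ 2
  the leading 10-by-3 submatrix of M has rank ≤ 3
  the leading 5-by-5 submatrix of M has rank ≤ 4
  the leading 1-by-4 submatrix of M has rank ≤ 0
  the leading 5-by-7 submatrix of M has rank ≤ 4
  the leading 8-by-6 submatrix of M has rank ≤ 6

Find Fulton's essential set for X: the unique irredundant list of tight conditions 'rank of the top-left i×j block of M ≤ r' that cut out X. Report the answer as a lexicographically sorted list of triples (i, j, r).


Reconstructing r_w from the 36 given conditions:

  row 1: 0  0  0  0  1  1  1  1  1  1
  row 2: 0  0  0  1  2  2  2  2  2  2
  row 3: 1  1  1  2  3  3  3  3  3  3
  row 4: 1  1  1  2  3  3  3  3  4  4
  row 5: 1  2  2  3  4  4  4  4  5  5
  row 6: 1  2  2  3  4  4  4  4  5  6
  row 7: 1  2  2  3  4  4  5  5  6  7
  row 8: 1  2  2  3  4  5  6  6  7  8
  row 9: 1  2  3  4  5  6  7  7  8  9
  row 10: 1  2  3  4  5  6  7  8  9  10

reading off 1-entries of Δ²R: w = (5, 4, 1, 9, 2, 10, 7, 6, 3, 8).

|D(w)|=19, |Ess(w)|=7:

[(1, 4, 0), (2, 3, 0), (4, 3, 1), (4, 8, 3), (6, 8, 4), (7, 6, 4), (8, 3, 2)]


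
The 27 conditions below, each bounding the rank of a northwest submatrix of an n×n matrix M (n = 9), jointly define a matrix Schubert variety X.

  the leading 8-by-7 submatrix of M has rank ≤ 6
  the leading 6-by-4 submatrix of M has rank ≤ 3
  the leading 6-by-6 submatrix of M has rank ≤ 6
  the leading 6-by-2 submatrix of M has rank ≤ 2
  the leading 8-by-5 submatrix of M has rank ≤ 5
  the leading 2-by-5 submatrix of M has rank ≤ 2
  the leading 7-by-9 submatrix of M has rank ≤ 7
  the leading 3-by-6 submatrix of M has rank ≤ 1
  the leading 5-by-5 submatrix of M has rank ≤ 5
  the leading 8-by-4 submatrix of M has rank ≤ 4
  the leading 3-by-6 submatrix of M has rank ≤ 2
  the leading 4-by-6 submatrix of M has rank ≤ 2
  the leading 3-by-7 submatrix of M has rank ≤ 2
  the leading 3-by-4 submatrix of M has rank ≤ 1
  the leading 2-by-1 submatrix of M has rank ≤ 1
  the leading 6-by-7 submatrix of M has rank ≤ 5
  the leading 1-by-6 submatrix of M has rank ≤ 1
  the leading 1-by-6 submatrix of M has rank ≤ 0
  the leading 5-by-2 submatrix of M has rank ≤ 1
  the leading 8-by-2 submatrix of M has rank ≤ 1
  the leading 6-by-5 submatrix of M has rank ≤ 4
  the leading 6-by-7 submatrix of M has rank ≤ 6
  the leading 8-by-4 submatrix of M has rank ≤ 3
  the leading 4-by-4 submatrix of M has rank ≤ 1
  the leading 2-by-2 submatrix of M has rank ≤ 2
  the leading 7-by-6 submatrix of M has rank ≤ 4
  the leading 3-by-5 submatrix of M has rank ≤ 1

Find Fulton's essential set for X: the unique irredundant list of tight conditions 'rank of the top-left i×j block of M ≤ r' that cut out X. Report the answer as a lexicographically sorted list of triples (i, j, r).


Computing R[i][j] = min implied NW-rank bound (n=9, 27 conditions):

  R[1]: 0 | 0 | 0 | 0 | 0 | 0 | 1 | 1 | 1
  R[2]: 1 | 1 | 1 | 1 | 1 | 1 | 2 | 2 | 2
  R[3]: 1 | 1 | 1 | 1 | 1 | 1 | 2 | 3 | 3
  R[4]: 1 | 1 | 1 | 1 | 2 | 2 | 3 | 4 | 4
  R[5]: 1 | 1 | 2 | 2 | 3 | 3 | 4 | 5 | 5
  R[6]: 1 | 1 | 2 | 3 | 4 | 4 | 5 | 6 | 6
  R[7]: 1 | 1 | 2 | 3 | 4 | 4 | 5 | 6 | 7
  R[8]: 1 | 1 | 2 | 3 | 4 | 5 | 6 | 7 | 8
  R[9]: 1 | 2 | 3 | 4 | 5 | 6 | 7 | 8 | 9

hence w(1..9) = (7, 1, 8, 5, 3, 4, 9, 6, 2).

Fulton essential set (5 of the 19 Rothe cells):

[(1, 6, 0), (3, 6, 1), (4, 4, 1), (7, 6, 4), (8, 2, 1)]


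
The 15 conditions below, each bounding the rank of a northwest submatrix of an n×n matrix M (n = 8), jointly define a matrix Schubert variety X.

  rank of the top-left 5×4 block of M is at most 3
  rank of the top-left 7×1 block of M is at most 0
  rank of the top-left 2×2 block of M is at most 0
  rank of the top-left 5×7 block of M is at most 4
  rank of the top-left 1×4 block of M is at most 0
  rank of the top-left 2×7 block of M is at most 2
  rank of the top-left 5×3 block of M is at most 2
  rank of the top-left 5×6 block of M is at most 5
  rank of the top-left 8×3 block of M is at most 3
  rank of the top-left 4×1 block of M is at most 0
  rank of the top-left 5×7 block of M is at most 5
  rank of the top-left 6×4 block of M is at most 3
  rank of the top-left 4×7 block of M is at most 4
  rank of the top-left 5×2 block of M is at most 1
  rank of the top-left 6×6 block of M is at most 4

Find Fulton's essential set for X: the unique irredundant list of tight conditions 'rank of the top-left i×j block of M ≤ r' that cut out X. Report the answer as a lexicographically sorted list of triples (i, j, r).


Recovering R(i,j) via the rank-extension bound from the 15 conditions:

  i=1: 0 0 0 0 1 1 1 1
  i=2: 0 0 1 1 2 2 2 2
  i=3: 0 1 2 2 3 3 3 3
  i=4: 0 1 2 3 4 4 4 4
  i=5: 0 1 2 3 4 4 4 5
  i=6: 0 1 2 3 4 4 5 6
  i=7: 0 1 2 3 4 5 6 7
  i=8: 1 2 3 4 5 6 7 8

so w = (5, 3, 2, 4, 8, 7, 6, 1).

Fulton essential set (5 of the 14 Rothe cells):

[(1, 4, 0), (2, 2, 0), (5, 7, 4), (6, 6, 4), (7, 1, 0)]


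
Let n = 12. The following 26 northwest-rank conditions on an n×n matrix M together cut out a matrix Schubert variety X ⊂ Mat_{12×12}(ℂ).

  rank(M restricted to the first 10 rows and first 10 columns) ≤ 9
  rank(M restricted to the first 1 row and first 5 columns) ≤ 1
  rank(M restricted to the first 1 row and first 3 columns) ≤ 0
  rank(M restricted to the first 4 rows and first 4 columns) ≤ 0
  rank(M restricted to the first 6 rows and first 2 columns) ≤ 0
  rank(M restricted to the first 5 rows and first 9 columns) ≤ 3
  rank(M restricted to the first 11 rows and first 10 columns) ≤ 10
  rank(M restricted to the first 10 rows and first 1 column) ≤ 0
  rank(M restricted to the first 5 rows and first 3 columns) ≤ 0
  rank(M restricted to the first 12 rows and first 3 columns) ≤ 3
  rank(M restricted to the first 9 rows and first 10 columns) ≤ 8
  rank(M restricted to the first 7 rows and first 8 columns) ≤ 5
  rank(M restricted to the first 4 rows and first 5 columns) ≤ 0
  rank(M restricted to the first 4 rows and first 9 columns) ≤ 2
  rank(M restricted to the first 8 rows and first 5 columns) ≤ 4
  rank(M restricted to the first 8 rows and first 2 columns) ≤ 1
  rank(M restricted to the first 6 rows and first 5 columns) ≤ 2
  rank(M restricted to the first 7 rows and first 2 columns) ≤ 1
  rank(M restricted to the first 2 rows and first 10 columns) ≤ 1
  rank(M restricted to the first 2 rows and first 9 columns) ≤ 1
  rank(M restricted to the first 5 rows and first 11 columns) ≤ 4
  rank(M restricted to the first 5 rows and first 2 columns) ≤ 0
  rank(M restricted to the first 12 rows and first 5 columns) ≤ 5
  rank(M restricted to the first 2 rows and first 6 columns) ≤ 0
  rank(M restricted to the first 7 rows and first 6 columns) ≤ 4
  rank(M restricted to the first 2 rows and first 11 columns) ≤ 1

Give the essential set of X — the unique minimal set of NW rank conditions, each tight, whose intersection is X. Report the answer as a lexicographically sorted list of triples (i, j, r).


Rank table r_w(12×12) implied by the 26 constraints:

  0, 0, 0, 0, 0, 0, 1, 1, 1, 1, 1, 1
  0, 0, 0, 0, 0, 0, 1, 1, 1, 1, 1, 2
  0, 0, 0, 0, 0, 1, 2, 2, 2, 2, 2, 3
  0, 0, 0, 0, 0, 1, 2, 2, 2, 3, 3, 4
  0, 0, 0, 1, 1, 2, 3, 3, 3, 4, 4, 5
  0, 0, 1, 2, 2, 3, 4, 4, 4, 5, 5, 6
  0, 1, 2, 3, 3, 4, 5, 5, 5, 6, 6, 7
  0, 1, 2, 3, 4, 5, 6, 6, 6, 7, 7, 8
  0, 1, 2, 3, 4, 5, 6, 7, 7, 8, 8, 9
  0, 1, 2, 3, 4, 5, 6, 7, 8, 9, 9, 10
  1, 2, 3, 4, 5, 6, 7, 8, 9, 10, 10, 11
  1, 2, 3, 4, 5, 6, 7, 8, 9, 10, 11, 12

so w = (7, 12, 6, 10, 4, 3, 2, 5, 8, 9, 1, 11).

|D(w)|=37, |Ess(w)|=7:

[(2, 6, 0), (2, 11, 1), (4, 5, 0), (4, 9, 2), (5, 3, 0), (6, 2, 0), (10, 1, 0)]


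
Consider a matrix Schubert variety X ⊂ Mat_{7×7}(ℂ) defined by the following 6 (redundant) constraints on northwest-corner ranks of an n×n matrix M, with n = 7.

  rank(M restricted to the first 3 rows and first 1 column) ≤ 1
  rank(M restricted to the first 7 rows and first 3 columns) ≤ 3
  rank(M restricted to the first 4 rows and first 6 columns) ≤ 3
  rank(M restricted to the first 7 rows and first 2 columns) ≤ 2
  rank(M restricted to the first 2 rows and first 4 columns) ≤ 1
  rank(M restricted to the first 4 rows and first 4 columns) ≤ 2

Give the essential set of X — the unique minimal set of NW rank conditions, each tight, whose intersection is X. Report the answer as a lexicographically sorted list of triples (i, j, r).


Propagating the 6 rank bounds to every northwest block:

  R[1]: 1, 1, 1, 1, 1, 1, 1
  R[2]: 1, 1, 1, 1, 2, 2, 2
  R[3]: 1, 2, 2, 2, 3, 3, 3
  R[4]: 1, 2, 2, 2, 3, 3, 4
  R[5]: 1, 2, 3, 3, 4, 4, 5
  R[6]: 1, 2, 3, 4, 5, 5, 6
  R[7]: 1, 2, 3, 4, 5, 6, 7

second differences of R give the permutation w = (1, 5, 2, 7, 3, 4, 6).

3 SE-corners of the 6-cell Rothe diagram give Ess(w):

[(2, 4, 1), (4, 4, 2), (4, 6, 3)]


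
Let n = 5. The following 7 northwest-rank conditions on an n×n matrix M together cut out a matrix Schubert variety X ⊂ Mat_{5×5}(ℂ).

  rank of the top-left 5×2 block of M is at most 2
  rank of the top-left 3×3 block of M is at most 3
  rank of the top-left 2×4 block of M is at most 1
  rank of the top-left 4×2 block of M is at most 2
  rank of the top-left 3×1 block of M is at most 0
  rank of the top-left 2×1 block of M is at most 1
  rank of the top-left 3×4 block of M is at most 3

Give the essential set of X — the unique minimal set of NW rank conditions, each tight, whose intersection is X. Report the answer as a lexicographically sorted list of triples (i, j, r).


Recovering R(i,j) via the rank-extension bound from the 7 conditions:

  0 | 1 | 1 | 1 | 1
  0 | 1 | 1 | 1 | 2
  0 | 1 | 2 | 2 | 3
  1 | 2 | 3 | 3 | 4
  1 | 2 | 3 | 4 | 5

second differences of R give the permutation w = (2, 5, 3, 1, 4).

2 SE-corners of the 5-cell Rothe diagram give Ess(w):

[(2, 4, 1), (3, 1, 0)]


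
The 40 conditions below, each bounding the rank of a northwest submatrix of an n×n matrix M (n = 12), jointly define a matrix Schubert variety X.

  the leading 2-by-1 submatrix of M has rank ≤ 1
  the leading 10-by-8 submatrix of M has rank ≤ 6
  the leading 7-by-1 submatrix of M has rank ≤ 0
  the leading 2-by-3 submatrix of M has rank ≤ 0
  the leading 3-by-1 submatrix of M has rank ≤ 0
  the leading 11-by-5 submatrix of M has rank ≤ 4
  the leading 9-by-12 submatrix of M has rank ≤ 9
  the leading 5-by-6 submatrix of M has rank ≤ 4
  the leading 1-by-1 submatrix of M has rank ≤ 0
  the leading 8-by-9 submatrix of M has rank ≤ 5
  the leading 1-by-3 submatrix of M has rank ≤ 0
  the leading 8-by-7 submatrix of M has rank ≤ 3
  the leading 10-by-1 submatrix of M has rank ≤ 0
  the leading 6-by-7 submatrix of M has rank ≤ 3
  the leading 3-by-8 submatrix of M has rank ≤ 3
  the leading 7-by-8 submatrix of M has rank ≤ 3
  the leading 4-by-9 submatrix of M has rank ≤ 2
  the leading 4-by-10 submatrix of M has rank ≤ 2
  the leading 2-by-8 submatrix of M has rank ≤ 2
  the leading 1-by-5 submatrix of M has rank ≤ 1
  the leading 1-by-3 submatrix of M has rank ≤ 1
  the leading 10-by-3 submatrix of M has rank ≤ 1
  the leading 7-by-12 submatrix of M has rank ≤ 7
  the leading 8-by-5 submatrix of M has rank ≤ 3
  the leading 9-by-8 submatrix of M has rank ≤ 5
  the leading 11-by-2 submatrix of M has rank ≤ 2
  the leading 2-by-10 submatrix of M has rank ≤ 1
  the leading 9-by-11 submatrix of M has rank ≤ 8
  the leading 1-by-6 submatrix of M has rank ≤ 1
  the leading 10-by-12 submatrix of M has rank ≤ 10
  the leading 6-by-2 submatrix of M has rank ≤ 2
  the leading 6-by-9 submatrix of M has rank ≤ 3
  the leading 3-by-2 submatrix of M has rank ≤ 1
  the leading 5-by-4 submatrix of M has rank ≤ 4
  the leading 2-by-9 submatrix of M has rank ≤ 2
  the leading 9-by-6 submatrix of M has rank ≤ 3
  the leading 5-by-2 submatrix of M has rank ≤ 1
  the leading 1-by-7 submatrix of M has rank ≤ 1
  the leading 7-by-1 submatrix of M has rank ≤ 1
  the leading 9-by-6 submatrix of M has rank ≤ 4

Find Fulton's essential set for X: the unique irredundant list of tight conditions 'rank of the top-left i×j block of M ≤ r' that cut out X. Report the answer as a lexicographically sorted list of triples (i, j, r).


Recovering R(i,j) via the rank-extension bound from the 40 conditions:

  0 | 0 | 0 | 1 | 1 | 1 | 1 | 1 | 1 | 1 | 1 | 1
  0 | 0 | 0 | 1 | 1 | 1 | 1 | 1 | 1 | 1 | 2 | 2
  0 | 1 | 1 | 2 | 2 | 2 | 2 | 2 | 2 | 2 | 3 | 3
  0 | 1 | 1 | 2 | 2 | 2 | 2 | 2 | 2 | 2 | 3 | 4
  0 | 1 | 1 | 2 | 3 | 3 | 3 | 3 | 3 | 3 | 4 | 5
  0 | 1 | 1 | 2 | 3 | 3 | 3 | 3 | 3 | 4 | 5 | 6
  0 | 1 | 1 | 2 | 3 | 3 | 3 | 3 | 4 | 5 | 6 | 7
  0 | 1 | 1 | 2 | 3 | 3 | 3 | 4 | 5 | 6 | 7 | 8
  0 | 1 | 1 | 2 | 3 | 3 | 4 | 5 | 6 | 7 | 8 | 9
  0 | 1 | 1 | 2 | 3 | 4 | 5 | 6 | 7 | 8 | 9 | 10
  1 | 2 | 2 | 3 | 4 | 5 | 6 | 7 | 8 | 9 | 10 | 11
  1 | 2 | 3 | 4 | 5 | 6 | 7 | 8 | 9 | 10 | 11 | 12

second differences of R give the permutation w = (4, 11, 2, 12, 5, 10, 9, 8, 7, 6, 1, 3).

ℓ(w)=43; the 9 essential cells (i,j,r):

[(2, 3, 0), (2, 10, 1), (4, 10, 2), (6, 9, 3), (7, 8, 3), (8, 7, 3), (9, 6, 3), (10, 1, 0), (10, 3, 1)]


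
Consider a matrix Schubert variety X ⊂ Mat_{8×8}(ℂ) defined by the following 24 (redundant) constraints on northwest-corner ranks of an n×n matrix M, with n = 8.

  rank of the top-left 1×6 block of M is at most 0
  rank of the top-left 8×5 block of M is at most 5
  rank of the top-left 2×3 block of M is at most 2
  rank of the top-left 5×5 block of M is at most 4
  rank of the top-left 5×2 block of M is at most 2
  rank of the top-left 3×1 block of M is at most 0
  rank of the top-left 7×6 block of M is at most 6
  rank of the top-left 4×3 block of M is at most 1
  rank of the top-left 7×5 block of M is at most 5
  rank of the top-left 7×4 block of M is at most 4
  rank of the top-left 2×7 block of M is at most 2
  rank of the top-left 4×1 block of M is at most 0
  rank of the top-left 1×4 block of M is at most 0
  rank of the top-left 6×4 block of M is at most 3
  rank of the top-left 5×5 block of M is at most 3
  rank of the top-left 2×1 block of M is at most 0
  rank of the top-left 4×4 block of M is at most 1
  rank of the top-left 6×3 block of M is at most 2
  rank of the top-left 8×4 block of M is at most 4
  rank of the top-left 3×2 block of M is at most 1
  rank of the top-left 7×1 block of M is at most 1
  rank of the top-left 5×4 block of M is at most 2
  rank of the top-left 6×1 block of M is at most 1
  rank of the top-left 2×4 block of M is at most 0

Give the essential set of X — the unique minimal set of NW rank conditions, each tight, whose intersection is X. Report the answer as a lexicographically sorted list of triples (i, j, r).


The tightest implied rank at each (i,j), from the 24 conditions:

  i=1: 0 | 0 | 0 | 0 | 0 | 0 | 1 | 1
  i=2: 0 | 0 | 0 | 0 | 1 | 1 | 2 | 2
  i=3: 0 | 1 | 1 | 1 | 2 | 2 | 3 | 3
  i=4: 0 | 1 | 1 | 1 | 2 | 3 | 4 | 4
  i=5: 1 | 2 | 2 | 2 | 3 | 4 | 5 | 5
  i=6: 1 | 2 | 2 | 3 | 4 | 5 | 6 | 6
  i=7: 1 | 2 | 3 | 4 | 5 | 6 | 7 | 7
  i=8: 1 | 2 | 3 | 4 | 5 | 6 | 7 | 8

hence w(1..8) = (7, 5, 2, 6, 1, 4, 3, 8).

5 SE-corners of the 15-cell Rothe diagram give Ess(w):

[(1, 6, 0), (2, 4, 0), (4, 1, 0), (4, 4, 1), (6, 3, 2)]


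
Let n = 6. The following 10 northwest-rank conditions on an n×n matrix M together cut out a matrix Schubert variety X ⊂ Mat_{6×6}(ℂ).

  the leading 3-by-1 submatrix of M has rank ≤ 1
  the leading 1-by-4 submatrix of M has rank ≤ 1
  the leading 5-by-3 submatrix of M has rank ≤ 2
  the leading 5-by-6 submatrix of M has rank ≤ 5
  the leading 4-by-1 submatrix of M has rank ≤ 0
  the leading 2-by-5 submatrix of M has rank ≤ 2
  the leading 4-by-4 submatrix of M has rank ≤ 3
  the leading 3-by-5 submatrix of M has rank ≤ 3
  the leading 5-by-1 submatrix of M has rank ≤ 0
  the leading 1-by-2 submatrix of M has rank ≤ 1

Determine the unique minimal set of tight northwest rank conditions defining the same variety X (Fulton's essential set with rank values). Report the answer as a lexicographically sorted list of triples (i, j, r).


Reconstructing r_w from the 10 given conditions:

  0, 1, 1, 1, 1, 1
  0, 1, 2, 2, 2, 2
  0, 1, 2, 3, 3, 3
  0, 1, 2, 3, 4, 4
  0, 1, 2, 3, 4, 5
  1, 2, 3, 4, 5, 6

reading off 1-entries of Δ²R: w = (2, 3, 4, 5, 6, 1).

Rothe diagram D(w) (5 cells), 1 SE-corner (essential condition):

[(5, 1, 0)]


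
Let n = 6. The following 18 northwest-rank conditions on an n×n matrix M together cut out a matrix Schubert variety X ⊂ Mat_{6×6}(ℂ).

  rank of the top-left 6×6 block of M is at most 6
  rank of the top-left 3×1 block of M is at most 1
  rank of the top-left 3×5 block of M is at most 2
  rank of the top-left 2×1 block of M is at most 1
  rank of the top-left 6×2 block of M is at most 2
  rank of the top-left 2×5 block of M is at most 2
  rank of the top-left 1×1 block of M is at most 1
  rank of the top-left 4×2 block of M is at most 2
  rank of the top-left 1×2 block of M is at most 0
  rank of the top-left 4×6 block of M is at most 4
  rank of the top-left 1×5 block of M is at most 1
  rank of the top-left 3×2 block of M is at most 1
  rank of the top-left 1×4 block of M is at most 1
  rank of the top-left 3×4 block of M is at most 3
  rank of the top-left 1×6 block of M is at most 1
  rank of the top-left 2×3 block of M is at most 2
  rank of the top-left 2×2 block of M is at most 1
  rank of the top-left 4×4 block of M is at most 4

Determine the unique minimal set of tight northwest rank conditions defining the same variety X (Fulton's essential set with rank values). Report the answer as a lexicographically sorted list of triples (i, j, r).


Computing R[i][j] = min implied NW-rank bound (n=6, 18 conditions):

  i=1: 0  0  1  1  1  1
  i=2: 1  1  2  2  2  2
  i=3: 1  1  2  2  2  3
  i=4: 1  2  3  3  3  4
  i=5: 1  2  3  4  4  5
  i=6: 1  2  3  4  5  6

so w = (3, 1, 6, 2, 4, 5).

3 SE-corners of the 5-cell Rothe diagram give Ess(w):

[(1, 2, 0), (3, 2, 1), (3, 5, 2)]


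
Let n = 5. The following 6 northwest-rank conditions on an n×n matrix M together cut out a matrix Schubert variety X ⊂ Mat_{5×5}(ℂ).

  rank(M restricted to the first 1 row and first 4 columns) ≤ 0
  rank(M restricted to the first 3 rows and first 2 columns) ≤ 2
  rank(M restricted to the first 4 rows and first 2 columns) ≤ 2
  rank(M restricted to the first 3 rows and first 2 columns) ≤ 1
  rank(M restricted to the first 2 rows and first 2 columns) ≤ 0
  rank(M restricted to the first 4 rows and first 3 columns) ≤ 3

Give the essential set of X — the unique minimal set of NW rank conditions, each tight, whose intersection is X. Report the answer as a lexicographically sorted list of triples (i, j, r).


Propagating the 6 rank bounds to every northwest block:

  i=1: 0  0  0  0  1
  i=2: 0  0  1  1  2
  i=3: 1  1  2  2  3
  i=4: 1  2  3  3  4
  i=5: 1  2  3  4  5

second differences of R give the permutation w = (5, 3, 1, 2, 4).

ℓ(w)=6; the 2 essential cells (i,j,r):

[(1, 4, 0), (2, 2, 0)]
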